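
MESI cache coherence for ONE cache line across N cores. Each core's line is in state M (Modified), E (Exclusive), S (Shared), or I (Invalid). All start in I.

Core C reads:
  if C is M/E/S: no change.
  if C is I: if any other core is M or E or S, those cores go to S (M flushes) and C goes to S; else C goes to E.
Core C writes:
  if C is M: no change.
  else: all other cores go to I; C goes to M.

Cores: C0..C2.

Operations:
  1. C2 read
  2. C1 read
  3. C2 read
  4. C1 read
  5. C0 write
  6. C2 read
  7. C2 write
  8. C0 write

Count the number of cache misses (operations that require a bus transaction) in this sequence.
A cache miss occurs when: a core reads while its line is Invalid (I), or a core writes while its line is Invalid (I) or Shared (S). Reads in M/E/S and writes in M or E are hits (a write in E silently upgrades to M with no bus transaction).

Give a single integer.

Op 1: C2 read [C2 read from I: no other sharers -> C2=E (exclusive)] -> [I,I,E] [MISS #1: read from I]
Op 2: C1 read [C1 read from I: others=['C2=E'] -> C1=S, others downsized to S] -> [I,S,S] [MISS #2: read from I]
Op 3: C2 read [C2 read: already in S, no change] -> [I,S,S] [hit: read from S]
Op 4: C1 read [C1 read: already in S, no change] -> [I,S,S] [hit: read from S]
Op 5: C0 write [C0 write: invalidate ['C1=S', 'C2=S'] -> C0=M] -> [M,I,I] [MISS #3: write from I]
Op 6: C2 read [C2 read from I: others=['C0=M'] -> C2=S, others downsized to S] -> [S,I,S] [MISS #4: read from I]
Op 7: C2 write [C2 write: invalidate ['C0=S'] -> C2=M] -> [I,I,M] [MISS #5: write from S]
Op 8: C0 write [C0 write: invalidate ['C2=M'] -> C0=M] -> [M,I,I] [MISS #6: write from I]

Answer: 6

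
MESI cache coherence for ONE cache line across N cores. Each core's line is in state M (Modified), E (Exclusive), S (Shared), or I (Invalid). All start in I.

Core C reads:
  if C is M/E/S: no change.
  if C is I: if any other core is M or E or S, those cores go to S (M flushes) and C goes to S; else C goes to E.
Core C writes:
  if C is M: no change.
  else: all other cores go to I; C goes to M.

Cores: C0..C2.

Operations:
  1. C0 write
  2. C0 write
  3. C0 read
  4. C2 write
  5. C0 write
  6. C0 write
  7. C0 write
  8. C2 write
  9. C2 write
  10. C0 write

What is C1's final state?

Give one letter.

Answer: I

Derivation:
Op 1: C0 write [C0 write: invalidate none -> C0=M] -> [M,I,I]
Op 2: C0 write [C0 write: already M (modified), no change] -> [M,I,I]
Op 3: C0 read [C0 read: already in M, no change] -> [M,I,I]
Op 4: C2 write [C2 write: invalidate ['C0=M'] -> C2=M] -> [I,I,M]
Op 5: C0 write [C0 write: invalidate ['C2=M'] -> C0=M] -> [M,I,I]
Op 6: C0 write [C0 write: already M (modified), no change] -> [M,I,I]
Op 7: C0 write [C0 write: already M (modified), no change] -> [M,I,I]
Op 8: C2 write [C2 write: invalidate ['C0=M'] -> C2=M] -> [I,I,M]
Op 9: C2 write [C2 write: already M (modified), no change] -> [I,I,M]
Op 10: C0 write [C0 write: invalidate ['C2=M'] -> C0=M] -> [M,I,I]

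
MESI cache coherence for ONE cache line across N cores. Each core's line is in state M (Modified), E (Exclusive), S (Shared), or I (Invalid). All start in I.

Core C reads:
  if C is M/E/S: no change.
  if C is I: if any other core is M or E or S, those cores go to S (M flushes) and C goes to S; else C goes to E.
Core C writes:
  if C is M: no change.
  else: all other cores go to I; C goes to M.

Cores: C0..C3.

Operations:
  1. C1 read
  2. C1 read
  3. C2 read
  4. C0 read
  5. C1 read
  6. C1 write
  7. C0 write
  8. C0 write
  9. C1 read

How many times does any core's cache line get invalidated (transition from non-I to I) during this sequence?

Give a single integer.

Op 1: C1 read [C1 read from I: no other sharers -> C1=E (exclusive)] -> [I,E,I,I] (invalidations this op: 0; running total: 0)
Op 2: C1 read [C1 read: already in E, no change] -> [I,E,I,I] (invalidations this op: 0; running total: 0)
Op 3: C2 read [C2 read from I: others=['C1=E'] -> C2=S, others downsized to S] -> [I,S,S,I] (invalidations this op: 0; running total: 0)
Op 4: C0 read [C0 read from I: others=['C1=S', 'C2=S'] -> C0=S, others downsized to S] -> [S,S,S,I] (invalidations this op: 0; running total: 0)
Op 5: C1 read [C1 read: already in S, no change] -> [S,S,S,I] (invalidations this op: 0; running total: 0)
Op 6: C1 write [C1 write: invalidate ['C0=S', 'C2=S'] -> C1=M] -> [I,M,I,I] (invalidations this op: 2; running total: 2)
Op 7: C0 write [C0 write: invalidate ['C1=M'] -> C0=M] -> [M,I,I,I] (invalidations this op: 1; running total: 3)
Op 8: C0 write [C0 write: already M (modified), no change] -> [M,I,I,I] (invalidations this op: 0; running total: 3)
Op 9: C1 read [C1 read from I: others=['C0=M'] -> C1=S, others downsized to S] -> [S,S,I,I] (invalidations this op: 0; running total: 3)

Answer: 3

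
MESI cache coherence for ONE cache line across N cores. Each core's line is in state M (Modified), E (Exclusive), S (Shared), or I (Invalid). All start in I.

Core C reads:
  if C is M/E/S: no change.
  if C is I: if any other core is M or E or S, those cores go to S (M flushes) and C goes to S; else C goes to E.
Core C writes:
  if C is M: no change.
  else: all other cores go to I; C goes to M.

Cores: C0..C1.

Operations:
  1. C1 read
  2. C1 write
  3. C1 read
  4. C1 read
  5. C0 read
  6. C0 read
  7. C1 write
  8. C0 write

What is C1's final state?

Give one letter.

Op 1: C1 read [C1 read from I: no other sharers -> C1=E (exclusive)] -> [I,E]
Op 2: C1 write [C1 write: invalidate none -> C1=M] -> [I,M]
Op 3: C1 read [C1 read: already in M, no change] -> [I,M]
Op 4: C1 read [C1 read: already in M, no change] -> [I,M]
Op 5: C0 read [C0 read from I: others=['C1=M'] -> C0=S, others downsized to S] -> [S,S]
Op 6: C0 read [C0 read: already in S, no change] -> [S,S]
Op 7: C1 write [C1 write: invalidate ['C0=S'] -> C1=M] -> [I,M]
Op 8: C0 write [C0 write: invalidate ['C1=M'] -> C0=M] -> [M,I]

Answer: I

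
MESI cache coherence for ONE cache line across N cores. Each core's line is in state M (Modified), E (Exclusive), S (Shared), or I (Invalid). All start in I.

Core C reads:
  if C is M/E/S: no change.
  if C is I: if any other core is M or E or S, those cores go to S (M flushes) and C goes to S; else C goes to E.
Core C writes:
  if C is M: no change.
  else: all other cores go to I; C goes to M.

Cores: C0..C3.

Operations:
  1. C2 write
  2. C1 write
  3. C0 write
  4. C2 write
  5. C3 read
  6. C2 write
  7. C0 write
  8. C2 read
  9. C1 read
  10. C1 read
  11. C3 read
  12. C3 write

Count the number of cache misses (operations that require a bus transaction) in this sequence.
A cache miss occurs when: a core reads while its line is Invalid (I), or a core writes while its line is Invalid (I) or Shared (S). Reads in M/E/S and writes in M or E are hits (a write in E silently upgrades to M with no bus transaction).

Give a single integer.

Answer: 11

Derivation:
Op 1: C2 write [C2 write: invalidate none -> C2=M] -> [I,I,M,I] [MISS #1: write from I]
Op 2: C1 write [C1 write: invalidate ['C2=M'] -> C1=M] -> [I,M,I,I] [MISS #2: write from I]
Op 3: C0 write [C0 write: invalidate ['C1=M'] -> C0=M] -> [M,I,I,I] [MISS #3: write from I]
Op 4: C2 write [C2 write: invalidate ['C0=M'] -> C2=M] -> [I,I,M,I] [MISS #4: write from I]
Op 5: C3 read [C3 read from I: others=['C2=M'] -> C3=S, others downsized to S] -> [I,I,S,S] [MISS #5: read from I]
Op 6: C2 write [C2 write: invalidate ['C3=S'] -> C2=M] -> [I,I,M,I] [MISS #6: write from S]
Op 7: C0 write [C0 write: invalidate ['C2=M'] -> C0=M] -> [M,I,I,I] [MISS #7: write from I]
Op 8: C2 read [C2 read from I: others=['C0=M'] -> C2=S, others downsized to S] -> [S,I,S,I] [MISS #8: read from I]
Op 9: C1 read [C1 read from I: others=['C0=S', 'C2=S'] -> C1=S, others downsized to S] -> [S,S,S,I] [MISS #9: read from I]
Op 10: C1 read [C1 read: already in S, no change] -> [S,S,S,I] [hit: read from S]
Op 11: C3 read [C3 read from I: others=['C0=S', 'C1=S', 'C2=S'] -> C3=S, others downsized to S] -> [S,S,S,S] [MISS #10: read from I]
Op 12: C3 write [C3 write: invalidate ['C0=S', 'C1=S', 'C2=S'] -> C3=M] -> [I,I,I,M] [MISS #11: write from S]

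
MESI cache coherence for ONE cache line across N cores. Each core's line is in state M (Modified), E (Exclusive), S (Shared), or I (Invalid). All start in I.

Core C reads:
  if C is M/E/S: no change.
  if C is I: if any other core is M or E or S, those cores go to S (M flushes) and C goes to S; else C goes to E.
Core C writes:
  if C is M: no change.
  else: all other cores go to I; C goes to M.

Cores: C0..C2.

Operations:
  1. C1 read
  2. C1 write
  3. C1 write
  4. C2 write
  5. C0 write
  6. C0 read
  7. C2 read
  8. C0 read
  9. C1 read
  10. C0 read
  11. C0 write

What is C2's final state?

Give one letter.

Answer: I

Derivation:
Op 1: C1 read [C1 read from I: no other sharers -> C1=E (exclusive)] -> [I,E,I]
Op 2: C1 write [C1 write: invalidate none -> C1=M] -> [I,M,I]
Op 3: C1 write [C1 write: already M (modified), no change] -> [I,M,I]
Op 4: C2 write [C2 write: invalidate ['C1=M'] -> C2=M] -> [I,I,M]
Op 5: C0 write [C0 write: invalidate ['C2=M'] -> C0=M] -> [M,I,I]
Op 6: C0 read [C0 read: already in M, no change] -> [M,I,I]
Op 7: C2 read [C2 read from I: others=['C0=M'] -> C2=S, others downsized to S] -> [S,I,S]
Op 8: C0 read [C0 read: already in S, no change] -> [S,I,S]
Op 9: C1 read [C1 read from I: others=['C0=S', 'C2=S'] -> C1=S, others downsized to S] -> [S,S,S]
Op 10: C0 read [C0 read: already in S, no change] -> [S,S,S]
Op 11: C0 write [C0 write: invalidate ['C1=S', 'C2=S'] -> C0=M] -> [M,I,I]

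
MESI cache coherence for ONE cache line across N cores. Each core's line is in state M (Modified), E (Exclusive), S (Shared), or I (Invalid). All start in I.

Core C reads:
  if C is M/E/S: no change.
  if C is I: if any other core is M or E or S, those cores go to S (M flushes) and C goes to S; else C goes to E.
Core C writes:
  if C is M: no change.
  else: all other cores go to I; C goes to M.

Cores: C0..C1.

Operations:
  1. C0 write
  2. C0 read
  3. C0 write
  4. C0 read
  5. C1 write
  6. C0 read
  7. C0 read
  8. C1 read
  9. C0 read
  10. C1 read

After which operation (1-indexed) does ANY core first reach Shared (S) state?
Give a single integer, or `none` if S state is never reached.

Op 1: C0 write [C0 write: invalidate none -> C0=M] -> [M,I]
Op 2: C0 read [C0 read: already in M, no change] -> [M,I]
Op 3: C0 write [C0 write: already M (modified), no change] -> [M,I]
Op 4: C0 read [C0 read: already in M, no change] -> [M,I]
Op 5: C1 write [C1 write: invalidate ['C0=M'] -> C1=M] -> [I,M]
Op 6: C0 read [C0 read from I: others=['C1=M'] -> C0=S, others downsized to S] -> [S,S]
  -> First S state at op 6; remaining ops need not be traced.

Answer: 6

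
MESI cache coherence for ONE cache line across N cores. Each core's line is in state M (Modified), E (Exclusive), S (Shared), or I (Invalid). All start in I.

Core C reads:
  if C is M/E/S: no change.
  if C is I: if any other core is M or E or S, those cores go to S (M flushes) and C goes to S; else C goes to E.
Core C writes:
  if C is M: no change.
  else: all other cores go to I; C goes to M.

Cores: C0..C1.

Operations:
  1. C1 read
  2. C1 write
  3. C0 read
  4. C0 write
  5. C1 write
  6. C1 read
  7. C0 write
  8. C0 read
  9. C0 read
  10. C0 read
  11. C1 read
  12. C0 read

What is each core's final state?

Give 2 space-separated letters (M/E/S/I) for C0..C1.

Answer: S S

Derivation:
Op 1: C1 read [C1 read from I: no other sharers -> C1=E (exclusive)] -> [I,E]
Op 2: C1 write [C1 write: invalidate none -> C1=M] -> [I,M]
Op 3: C0 read [C0 read from I: others=['C1=M'] -> C0=S, others downsized to S] -> [S,S]
Op 4: C0 write [C0 write: invalidate ['C1=S'] -> C0=M] -> [M,I]
Op 5: C1 write [C1 write: invalidate ['C0=M'] -> C1=M] -> [I,M]
Op 6: C1 read [C1 read: already in M, no change] -> [I,M]
Op 7: C0 write [C0 write: invalidate ['C1=M'] -> C0=M] -> [M,I]
Op 8: C0 read [C0 read: already in M, no change] -> [M,I]
Op 9: C0 read [C0 read: already in M, no change] -> [M,I]
Op 10: C0 read [C0 read: already in M, no change] -> [M,I]
Op 11: C1 read [C1 read from I: others=['C0=M'] -> C1=S, others downsized to S] -> [S,S]
Op 12: C0 read [C0 read: already in S, no change] -> [S,S]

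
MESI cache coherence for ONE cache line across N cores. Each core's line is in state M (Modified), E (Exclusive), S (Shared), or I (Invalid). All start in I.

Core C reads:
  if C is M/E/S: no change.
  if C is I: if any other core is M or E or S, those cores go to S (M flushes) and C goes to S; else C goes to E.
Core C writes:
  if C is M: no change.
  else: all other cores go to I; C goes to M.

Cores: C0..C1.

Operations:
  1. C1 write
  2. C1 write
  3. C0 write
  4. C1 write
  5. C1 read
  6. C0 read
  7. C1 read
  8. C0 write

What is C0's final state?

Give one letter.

Answer: M

Derivation:
Op 1: C1 write [C1 write: invalidate none -> C1=M] -> [I,M]
Op 2: C1 write [C1 write: already M (modified), no change] -> [I,M]
Op 3: C0 write [C0 write: invalidate ['C1=M'] -> C0=M] -> [M,I]
Op 4: C1 write [C1 write: invalidate ['C0=M'] -> C1=M] -> [I,M]
Op 5: C1 read [C1 read: already in M, no change] -> [I,M]
Op 6: C0 read [C0 read from I: others=['C1=M'] -> C0=S, others downsized to S] -> [S,S]
Op 7: C1 read [C1 read: already in S, no change] -> [S,S]
Op 8: C0 write [C0 write: invalidate ['C1=S'] -> C0=M] -> [M,I]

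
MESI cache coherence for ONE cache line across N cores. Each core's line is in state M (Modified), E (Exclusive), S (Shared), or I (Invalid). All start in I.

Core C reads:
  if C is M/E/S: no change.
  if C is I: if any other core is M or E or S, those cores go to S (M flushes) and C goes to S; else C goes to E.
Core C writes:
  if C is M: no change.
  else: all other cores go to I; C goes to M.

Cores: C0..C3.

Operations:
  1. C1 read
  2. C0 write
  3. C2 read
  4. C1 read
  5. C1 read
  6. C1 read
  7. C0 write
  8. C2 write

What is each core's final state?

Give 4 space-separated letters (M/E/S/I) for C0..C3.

Op 1: C1 read [C1 read from I: no other sharers -> C1=E (exclusive)] -> [I,E,I,I]
Op 2: C0 write [C0 write: invalidate ['C1=E'] -> C0=M] -> [M,I,I,I]
Op 3: C2 read [C2 read from I: others=['C0=M'] -> C2=S, others downsized to S] -> [S,I,S,I]
Op 4: C1 read [C1 read from I: others=['C0=S', 'C2=S'] -> C1=S, others downsized to S] -> [S,S,S,I]
Op 5: C1 read [C1 read: already in S, no change] -> [S,S,S,I]
Op 6: C1 read [C1 read: already in S, no change] -> [S,S,S,I]
Op 7: C0 write [C0 write: invalidate ['C1=S', 'C2=S'] -> C0=M] -> [M,I,I,I]
Op 8: C2 write [C2 write: invalidate ['C0=M'] -> C2=M] -> [I,I,M,I]

Answer: I I M I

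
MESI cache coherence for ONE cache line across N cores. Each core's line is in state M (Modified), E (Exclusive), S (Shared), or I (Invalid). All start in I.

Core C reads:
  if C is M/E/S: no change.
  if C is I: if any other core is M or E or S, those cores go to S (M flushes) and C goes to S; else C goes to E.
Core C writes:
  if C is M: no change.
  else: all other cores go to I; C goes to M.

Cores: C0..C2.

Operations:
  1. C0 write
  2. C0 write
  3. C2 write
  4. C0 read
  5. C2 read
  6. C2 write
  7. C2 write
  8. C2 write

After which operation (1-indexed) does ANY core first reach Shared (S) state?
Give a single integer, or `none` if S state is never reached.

Op 1: C0 write [C0 write: invalidate none -> C0=M] -> [M,I,I]
Op 2: C0 write [C0 write: already M (modified), no change] -> [M,I,I]
Op 3: C2 write [C2 write: invalidate ['C0=M'] -> C2=M] -> [I,I,M]
Op 4: C0 read [C0 read from I: others=['C2=M'] -> C0=S, others downsized to S] -> [S,I,S]
  -> First S state at op 4; remaining ops need not be traced.

Answer: 4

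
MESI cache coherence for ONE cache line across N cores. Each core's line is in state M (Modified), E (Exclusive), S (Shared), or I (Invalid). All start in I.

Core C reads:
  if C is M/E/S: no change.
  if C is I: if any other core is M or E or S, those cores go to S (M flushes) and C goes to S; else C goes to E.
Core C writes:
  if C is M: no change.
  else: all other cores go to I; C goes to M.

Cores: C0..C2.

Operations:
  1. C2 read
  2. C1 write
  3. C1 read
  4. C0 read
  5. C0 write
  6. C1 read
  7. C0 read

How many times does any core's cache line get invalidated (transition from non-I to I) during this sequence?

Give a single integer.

Answer: 2

Derivation:
Op 1: C2 read [C2 read from I: no other sharers -> C2=E (exclusive)] -> [I,I,E] (invalidations this op: 0; running total: 0)
Op 2: C1 write [C1 write: invalidate ['C2=E'] -> C1=M] -> [I,M,I] (invalidations this op: 1; running total: 1)
Op 3: C1 read [C1 read: already in M, no change] -> [I,M,I] (invalidations this op: 0; running total: 1)
Op 4: C0 read [C0 read from I: others=['C1=M'] -> C0=S, others downsized to S] -> [S,S,I] (invalidations this op: 0; running total: 1)
Op 5: C0 write [C0 write: invalidate ['C1=S'] -> C0=M] -> [M,I,I] (invalidations this op: 1; running total: 2)
Op 6: C1 read [C1 read from I: others=['C0=M'] -> C1=S, others downsized to S] -> [S,S,I] (invalidations this op: 0; running total: 2)
Op 7: C0 read [C0 read: already in S, no change] -> [S,S,I] (invalidations this op: 0; running total: 2)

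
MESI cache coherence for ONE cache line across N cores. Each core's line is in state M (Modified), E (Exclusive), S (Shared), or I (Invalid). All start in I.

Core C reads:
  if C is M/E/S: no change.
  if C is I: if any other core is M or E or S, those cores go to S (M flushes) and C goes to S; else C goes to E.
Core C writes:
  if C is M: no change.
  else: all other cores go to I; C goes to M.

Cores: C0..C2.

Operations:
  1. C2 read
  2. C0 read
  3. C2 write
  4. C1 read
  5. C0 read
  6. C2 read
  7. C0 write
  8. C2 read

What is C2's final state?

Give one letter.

Op 1: C2 read [C2 read from I: no other sharers -> C2=E (exclusive)] -> [I,I,E]
Op 2: C0 read [C0 read from I: others=['C2=E'] -> C0=S, others downsized to S] -> [S,I,S]
Op 3: C2 write [C2 write: invalidate ['C0=S'] -> C2=M] -> [I,I,M]
Op 4: C1 read [C1 read from I: others=['C2=M'] -> C1=S, others downsized to S] -> [I,S,S]
Op 5: C0 read [C0 read from I: others=['C1=S', 'C2=S'] -> C0=S, others downsized to S] -> [S,S,S]
Op 6: C2 read [C2 read: already in S, no change] -> [S,S,S]
Op 7: C0 write [C0 write: invalidate ['C1=S', 'C2=S'] -> C0=M] -> [M,I,I]
Op 8: C2 read [C2 read from I: others=['C0=M'] -> C2=S, others downsized to S] -> [S,I,S]

Answer: S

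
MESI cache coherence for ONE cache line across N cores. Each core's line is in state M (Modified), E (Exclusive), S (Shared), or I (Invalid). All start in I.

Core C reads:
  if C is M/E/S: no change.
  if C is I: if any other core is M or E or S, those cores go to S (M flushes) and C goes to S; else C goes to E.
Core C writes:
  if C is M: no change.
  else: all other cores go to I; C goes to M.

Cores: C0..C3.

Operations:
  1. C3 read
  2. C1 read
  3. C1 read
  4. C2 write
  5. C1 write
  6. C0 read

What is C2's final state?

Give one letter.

Op 1: C3 read [C3 read from I: no other sharers -> C3=E (exclusive)] -> [I,I,I,E]
Op 2: C1 read [C1 read from I: others=['C3=E'] -> C1=S, others downsized to S] -> [I,S,I,S]
Op 3: C1 read [C1 read: already in S, no change] -> [I,S,I,S]
Op 4: C2 write [C2 write: invalidate ['C1=S', 'C3=S'] -> C2=M] -> [I,I,M,I]
Op 5: C1 write [C1 write: invalidate ['C2=M'] -> C1=M] -> [I,M,I,I]
Op 6: C0 read [C0 read from I: others=['C1=M'] -> C0=S, others downsized to S] -> [S,S,I,I]

Answer: I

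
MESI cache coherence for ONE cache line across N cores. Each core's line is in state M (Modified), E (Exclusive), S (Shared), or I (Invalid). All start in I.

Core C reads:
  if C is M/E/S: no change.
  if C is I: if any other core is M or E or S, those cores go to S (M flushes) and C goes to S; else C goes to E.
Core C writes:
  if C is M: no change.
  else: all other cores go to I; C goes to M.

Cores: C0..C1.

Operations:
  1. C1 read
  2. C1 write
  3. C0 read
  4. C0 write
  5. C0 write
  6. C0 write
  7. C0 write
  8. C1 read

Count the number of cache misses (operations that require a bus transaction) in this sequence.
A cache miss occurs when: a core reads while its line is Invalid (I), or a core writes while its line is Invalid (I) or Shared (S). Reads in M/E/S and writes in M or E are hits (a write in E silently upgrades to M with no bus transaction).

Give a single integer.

Answer: 4

Derivation:
Op 1: C1 read [C1 read from I: no other sharers -> C1=E (exclusive)] -> [I,E] [MISS #1: read from I]
Op 2: C1 write [C1 write: invalidate none -> C1=M] -> [I,M] [hit: write from E is a silent E->M upgrade, no bus transaction]
Op 3: C0 read [C0 read from I: others=['C1=M'] -> C0=S, others downsized to S] -> [S,S] [MISS #2: read from I]
Op 4: C0 write [C0 write: invalidate ['C1=S'] -> C0=M] -> [M,I] [MISS #3: write from S]
Op 5: C0 write [C0 write: already M (modified), no change] -> [M,I] [hit: write from M]
Op 6: C0 write [C0 write: already M (modified), no change] -> [M,I] [hit: write from M]
Op 7: C0 write [C0 write: already M (modified), no change] -> [M,I] [hit: write from M]
Op 8: C1 read [C1 read from I: others=['C0=M'] -> C1=S, others downsized to S] -> [S,S] [MISS #4: read from I]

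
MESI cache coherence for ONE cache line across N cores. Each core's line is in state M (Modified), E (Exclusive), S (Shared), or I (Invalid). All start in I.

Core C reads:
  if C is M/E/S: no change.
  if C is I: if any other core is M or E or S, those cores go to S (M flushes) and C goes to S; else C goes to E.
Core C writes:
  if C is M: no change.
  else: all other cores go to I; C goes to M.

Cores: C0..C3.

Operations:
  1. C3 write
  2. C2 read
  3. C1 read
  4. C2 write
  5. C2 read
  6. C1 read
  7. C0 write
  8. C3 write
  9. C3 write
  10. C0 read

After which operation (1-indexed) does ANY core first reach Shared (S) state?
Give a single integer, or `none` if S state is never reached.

Answer: 2

Derivation:
Op 1: C3 write [C3 write: invalidate none -> C3=M] -> [I,I,I,M]
Op 2: C2 read [C2 read from I: others=['C3=M'] -> C2=S, others downsized to S] -> [I,I,S,S]
  -> First S state at op 2; remaining ops need not be traced.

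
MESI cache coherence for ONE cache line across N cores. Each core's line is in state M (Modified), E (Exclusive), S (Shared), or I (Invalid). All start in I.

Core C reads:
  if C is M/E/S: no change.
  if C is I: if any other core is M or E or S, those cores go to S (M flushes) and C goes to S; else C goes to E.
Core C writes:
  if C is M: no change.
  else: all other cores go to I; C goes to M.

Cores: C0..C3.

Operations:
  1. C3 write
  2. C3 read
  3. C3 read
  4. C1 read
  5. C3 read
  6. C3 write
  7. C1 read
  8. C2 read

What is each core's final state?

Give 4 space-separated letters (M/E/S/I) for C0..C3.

Op 1: C3 write [C3 write: invalidate none -> C3=M] -> [I,I,I,M]
Op 2: C3 read [C3 read: already in M, no change] -> [I,I,I,M]
Op 3: C3 read [C3 read: already in M, no change] -> [I,I,I,M]
Op 4: C1 read [C1 read from I: others=['C3=M'] -> C1=S, others downsized to S] -> [I,S,I,S]
Op 5: C3 read [C3 read: already in S, no change] -> [I,S,I,S]
Op 6: C3 write [C3 write: invalidate ['C1=S'] -> C3=M] -> [I,I,I,M]
Op 7: C1 read [C1 read from I: others=['C3=M'] -> C1=S, others downsized to S] -> [I,S,I,S]
Op 8: C2 read [C2 read from I: others=['C1=S', 'C3=S'] -> C2=S, others downsized to S] -> [I,S,S,S]

Answer: I S S S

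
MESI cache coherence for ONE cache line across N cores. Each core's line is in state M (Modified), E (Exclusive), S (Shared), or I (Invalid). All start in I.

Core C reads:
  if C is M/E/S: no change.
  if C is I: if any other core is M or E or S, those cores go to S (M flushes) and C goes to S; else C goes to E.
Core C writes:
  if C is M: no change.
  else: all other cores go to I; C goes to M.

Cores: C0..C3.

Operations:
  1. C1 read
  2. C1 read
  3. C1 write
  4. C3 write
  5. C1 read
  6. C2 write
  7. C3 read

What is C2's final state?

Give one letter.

Op 1: C1 read [C1 read from I: no other sharers -> C1=E (exclusive)] -> [I,E,I,I]
Op 2: C1 read [C1 read: already in E, no change] -> [I,E,I,I]
Op 3: C1 write [C1 write: invalidate none -> C1=M] -> [I,M,I,I]
Op 4: C3 write [C3 write: invalidate ['C1=M'] -> C3=M] -> [I,I,I,M]
Op 5: C1 read [C1 read from I: others=['C3=M'] -> C1=S, others downsized to S] -> [I,S,I,S]
Op 6: C2 write [C2 write: invalidate ['C1=S', 'C3=S'] -> C2=M] -> [I,I,M,I]
Op 7: C3 read [C3 read from I: others=['C2=M'] -> C3=S, others downsized to S] -> [I,I,S,S]

Answer: S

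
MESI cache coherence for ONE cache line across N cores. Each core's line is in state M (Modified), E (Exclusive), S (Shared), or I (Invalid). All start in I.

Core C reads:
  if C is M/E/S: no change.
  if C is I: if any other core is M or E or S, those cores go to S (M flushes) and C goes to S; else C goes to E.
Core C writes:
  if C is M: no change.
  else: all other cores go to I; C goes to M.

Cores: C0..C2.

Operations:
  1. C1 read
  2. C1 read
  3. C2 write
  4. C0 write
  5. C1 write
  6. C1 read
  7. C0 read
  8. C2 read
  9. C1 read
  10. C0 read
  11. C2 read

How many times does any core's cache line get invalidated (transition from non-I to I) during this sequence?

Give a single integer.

Answer: 3

Derivation:
Op 1: C1 read [C1 read from I: no other sharers -> C1=E (exclusive)] -> [I,E,I] (invalidations this op: 0; running total: 0)
Op 2: C1 read [C1 read: already in E, no change] -> [I,E,I] (invalidations this op: 0; running total: 0)
Op 3: C2 write [C2 write: invalidate ['C1=E'] -> C2=M] -> [I,I,M] (invalidations this op: 1; running total: 1)
Op 4: C0 write [C0 write: invalidate ['C2=M'] -> C0=M] -> [M,I,I] (invalidations this op: 1; running total: 2)
Op 5: C1 write [C1 write: invalidate ['C0=M'] -> C1=M] -> [I,M,I] (invalidations this op: 1; running total: 3)
Op 6: C1 read [C1 read: already in M, no change] -> [I,M,I] (invalidations this op: 0; running total: 3)
Op 7: C0 read [C0 read from I: others=['C1=M'] -> C0=S, others downsized to S] -> [S,S,I] (invalidations this op: 0; running total: 3)
Op 8: C2 read [C2 read from I: others=['C0=S', 'C1=S'] -> C2=S, others downsized to S] -> [S,S,S] (invalidations this op: 0; running total: 3)
Op 9: C1 read [C1 read: already in S, no change] -> [S,S,S] (invalidations this op: 0; running total: 3)
Op 10: C0 read [C0 read: already in S, no change] -> [S,S,S] (invalidations this op: 0; running total: 3)
Op 11: C2 read [C2 read: already in S, no change] -> [S,S,S] (invalidations this op: 0; running total: 3)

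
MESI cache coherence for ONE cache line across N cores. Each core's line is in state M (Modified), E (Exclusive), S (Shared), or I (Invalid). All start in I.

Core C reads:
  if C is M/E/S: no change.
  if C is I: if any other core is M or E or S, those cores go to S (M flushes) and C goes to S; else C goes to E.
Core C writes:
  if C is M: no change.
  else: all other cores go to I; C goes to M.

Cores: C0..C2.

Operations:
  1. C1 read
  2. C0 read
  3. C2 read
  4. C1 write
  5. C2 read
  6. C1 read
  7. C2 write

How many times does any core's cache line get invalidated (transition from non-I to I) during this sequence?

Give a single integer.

Op 1: C1 read [C1 read from I: no other sharers -> C1=E (exclusive)] -> [I,E,I] (invalidations this op: 0; running total: 0)
Op 2: C0 read [C0 read from I: others=['C1=E'] -> C0=S, others downsized to S] -> [S,S,I] (invalidations this op: 0; running total: 0)
Op 3: C2 read [C2 read from I: others=['C0=S', 'C1=S'] -> C2=S, others downsized to S] -> [S,S,S] (invalidations this op: 0; running total: 0)
Op 4: C1 write [C1 write: invalidate ['C0=S', 'C2=S'] -> C1=M] -> [I,M,I] (invalidations this op: 2; running total: 2)
Op 5: C2 read [C2 read from I: others=['C1=M'] -> C2=S, others downsized to S] -> [I,S,S] (invalidations this op: 0; running total: 2)
Op 6: C1 read [C1 read: already in S, no change] -> [I,S,S] (invalidations this op: 0; running total: 2)
Op 7: C2 write [C2 write: invalidate ['C1=S'] -> C2=M] -> [I,I,M] (invalidations this op: 1; running total: 3)

Answer: 3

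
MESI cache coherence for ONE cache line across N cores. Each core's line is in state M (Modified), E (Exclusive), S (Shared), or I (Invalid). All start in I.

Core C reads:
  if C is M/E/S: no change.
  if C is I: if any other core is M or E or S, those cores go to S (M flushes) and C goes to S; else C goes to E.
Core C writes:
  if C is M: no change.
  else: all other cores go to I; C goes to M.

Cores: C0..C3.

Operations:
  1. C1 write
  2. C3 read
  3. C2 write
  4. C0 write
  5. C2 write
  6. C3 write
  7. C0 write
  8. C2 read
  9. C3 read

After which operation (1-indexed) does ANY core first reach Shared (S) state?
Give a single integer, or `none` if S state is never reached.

Answer: 2

Derivation:
Op 1: C1 write [C1 write: invalidate none -> C1=M] -> [I,M,I,I]
Op 2: C3 read [C3 read from I: others=['C1=M'] -> C3=S, others downsized to S] -> [I,S,I,S]
  -> First S state at op 2; remaining ops need not be traced.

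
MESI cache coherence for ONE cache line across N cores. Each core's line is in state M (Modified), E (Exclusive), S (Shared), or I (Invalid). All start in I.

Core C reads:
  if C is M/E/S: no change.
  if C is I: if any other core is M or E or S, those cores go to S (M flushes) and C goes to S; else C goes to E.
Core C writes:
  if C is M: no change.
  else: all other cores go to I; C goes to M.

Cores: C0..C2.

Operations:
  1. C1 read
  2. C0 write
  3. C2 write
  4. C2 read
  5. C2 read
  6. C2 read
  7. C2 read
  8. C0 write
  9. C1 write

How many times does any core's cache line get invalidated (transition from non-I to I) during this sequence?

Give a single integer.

Answer: 4

Derivation:
Op 1: C1 read [C1 read from I: no other sharers -> C1=E (exclusive)] -> [I,E,I] (invalidations this op: 0; running total: 0)
Op 2: C0 write [C0 write: invalidate ['C1=E'] -> C0=M] -> [M,I,I] (invalidations this op: 1; running total: 1)
Op 3: C2 write [C2 write: invalidate ['C0=M'] -> C2=M] -> [I,I,M] (invalidations this op: 1; running total: 2)
Op 4: C2 read [C2 read: already in M, no change] -> [I,I,M] (invalidations this op: 0; running total: 2)
Op 5: C2 read [C2 read: already in M, no change] -> [I,I,M] (invalidations this op: 0; running total: 2)
Op 6: C2 read [C2 read: already in M, no change] -> [I,I,M] (invalidations this op: 0; running total: 2)
Op 7: C2 read [C2 read: already in M, no change] -> [I,I,M] (invalidations this op: 0; running total: 2)
Op 8: C0 write [C0 write: invalidate ['C2=M'] -> C0=M] -> [M,I,I] (invalidations this op: 1; running total: 3)
Op 9: C1 write [C1 write: invalidate ['C0=M'] -> C1=M] -> [I,M,I] (invalidations this op: 1; running total: 4)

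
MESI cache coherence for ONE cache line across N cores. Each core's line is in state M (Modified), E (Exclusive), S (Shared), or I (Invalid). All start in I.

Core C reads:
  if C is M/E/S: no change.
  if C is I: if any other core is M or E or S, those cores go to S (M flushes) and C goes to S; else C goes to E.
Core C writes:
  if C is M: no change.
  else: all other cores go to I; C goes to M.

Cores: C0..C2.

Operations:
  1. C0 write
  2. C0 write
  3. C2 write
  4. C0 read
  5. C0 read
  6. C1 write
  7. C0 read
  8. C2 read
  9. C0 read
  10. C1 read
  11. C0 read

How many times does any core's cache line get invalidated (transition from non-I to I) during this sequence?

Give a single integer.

Op 1: C0 write [C0 write: invalidate none -> C0=M] -> [M,I,I] (invalidations this op: 0; running total: 0)
Op 2: C0 write [C0 write: already M (modified), no change] -> [M,I,I] (invalidations this op: 0; running total: 0)
Op 3: C2 write [C2 write: invalidate ['C0=M'] -> C2=M] -> [I,I,M] (invalidations this op: 1; running total: 1)
Op 4: C0 read [C0 read from I: others=['C2=M'] -> C0=S, others downsized to S] -> [S,I,S] (invalidations this op: 0; running total: 1)
Op 5: C0 read [C0 read: already in S, no change] -> [S,I,S] (invalidations this op: 0; running total: 1)
Op 6: C1 write [C1 write: invalidate ['C0=S', 'C2=S'] -> C1=M] -> [I,M,I] (invalidations this op: 2; running total: 3)
Op 7: C0 read [C0 read from I: others=['C1=M'] -> C0=S, others downsized to S] -> [S,S,I] (invalidations this op: 0; running total: 3)
Op 8: C2 read [C2 read from I: others=['C0=S', 'C1=S'] -> C2=S, others downsized to S] -> [S,S,S] (invalidations this op: 0; running total: 3)
Op 9: C0 read [C0 read: already in S, no change] -> [S,S,S] (invalidations this op: 0; running total: 3)
Op 10: C1 read [C1 read: already in S, no change] -> [S,S,S] (invalidations this op: 0; running total: 3)
Op 11: C0 read [C0 read: already in S, no change] -> [S,S,S] (invalidations this op: 0; running total: 3)

Answer: 3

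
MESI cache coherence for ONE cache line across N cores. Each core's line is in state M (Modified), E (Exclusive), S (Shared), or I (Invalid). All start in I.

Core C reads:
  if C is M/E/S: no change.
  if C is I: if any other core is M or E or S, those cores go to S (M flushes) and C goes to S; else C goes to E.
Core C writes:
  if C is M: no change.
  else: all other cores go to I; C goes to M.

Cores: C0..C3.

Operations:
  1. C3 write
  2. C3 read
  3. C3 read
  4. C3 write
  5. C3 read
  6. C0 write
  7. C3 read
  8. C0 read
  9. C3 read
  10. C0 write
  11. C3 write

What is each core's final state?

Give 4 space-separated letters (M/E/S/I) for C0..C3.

Op 1: C3 write [C3 write: invalidate none -> C3=M] -> [I,I,I,M]
Op 2: C3 read [C3 read: already in M, no change] -> [I,I,I,M]
Op 3: C3 read [C3 read: already in M, no change] -> [I,I,I,M]
Op 4: C3 write [C3 write: already M (modified), no change] -> [I,I,I,M]
Op 5: C3 read [C3 read: already in M, no change] -> [I,I,I,M]
Op 6: C0 write [C0 write: invalidate ['C3=M'] -> C0=M] -> [M,I,I,I]
Op 7: C3 read [C3 read from I: others=['C0=M'] -> C3=S, others downsized to S] -> [S,I,I,S]
Op 8: C0 read [C0 read: already in S, no change] -> [S,I,I,S]
Op 9: C3 read [C3 read: already in S, no change] -> [S,I,I,S]
Op 10: C0 write [C0 write: invalidate ['C3=S'] -> C0=M] -> [M,I,I,I]
Op 11: C3 write [C3 write: invalidate ['C0=M'] -> C3=M] -> [I,I,I,M]

Answer: I I I M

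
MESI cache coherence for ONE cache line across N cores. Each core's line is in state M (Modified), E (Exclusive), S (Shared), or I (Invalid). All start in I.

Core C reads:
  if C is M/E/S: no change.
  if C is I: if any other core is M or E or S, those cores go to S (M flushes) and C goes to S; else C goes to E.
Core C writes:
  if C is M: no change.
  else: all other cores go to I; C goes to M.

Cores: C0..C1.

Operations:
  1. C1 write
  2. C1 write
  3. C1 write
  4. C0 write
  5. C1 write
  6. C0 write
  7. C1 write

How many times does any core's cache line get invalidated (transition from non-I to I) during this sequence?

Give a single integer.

Answer: 4

Derivation:
Op 1: C1 write [C1 write: invalidate none -> C1=M] -> [I,M] (invalidations this op: 0; running total: 0)
Op 2: C1 write [C1 write: already M (modified), no change] -> [I,M] (invalidations this op: 0; running total: 0)
Op 3: C1 write [C1 write: already M (modified), no change] -> [I,M] (invalidations this op: 0; running total: 0)
Op 4: C0 write [C0 write: invalidate ['C1=M'] -> C0=M] -> [M,I] (invalidations this op: 1; running total: 1)
Op 5: C1 write [C1 write: invalidate ['C0=M'] -> C1=M] -> [I,M] (invalidations this op: 1; running total: 2)
Op 6: C0 write [C0 write: invalidate ['C1=M'] -> C0=M] -> [M,I] (invalidations this op: 1; running total: 3)
Op 7: C1 write [C1 write: invalidate ['C0=M'] -> C1=M] -> [I,M] (invalidations this op: 1; running total: 4)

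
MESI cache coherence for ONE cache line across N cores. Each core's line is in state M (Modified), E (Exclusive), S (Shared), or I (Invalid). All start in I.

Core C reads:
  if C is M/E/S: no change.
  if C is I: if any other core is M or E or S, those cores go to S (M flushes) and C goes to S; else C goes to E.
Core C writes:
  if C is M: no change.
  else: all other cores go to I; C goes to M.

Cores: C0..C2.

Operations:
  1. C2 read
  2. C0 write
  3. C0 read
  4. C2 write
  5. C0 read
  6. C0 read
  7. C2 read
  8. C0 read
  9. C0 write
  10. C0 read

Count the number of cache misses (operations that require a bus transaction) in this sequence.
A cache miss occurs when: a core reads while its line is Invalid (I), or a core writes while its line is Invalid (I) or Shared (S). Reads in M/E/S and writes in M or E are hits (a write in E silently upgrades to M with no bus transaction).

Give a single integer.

Answer: 5

Derivation:
Op 1: C2 read [C2 read from I: no other sharers -> C2=E (exclusive)] -> [I,I,E] [MISS #1: read from I]
Op 2: C0 write [C0 write: invalidate ['C2=E'] -> C0=M] -> [M,I,I] [MISS #2: write from I]
Op 3: C0 read [C0 read: already in M, no change] -> [M,I,I] [hit: read from M]
Op 4: C2 write [C2 write: invalidate ['C0=M'] -> C2=M] -> [I,I,M] [MISS #3: write from I]
Op 5: C0 read [C0 read from I: others=['C2=M'] -> C0=S, others downsized to S] -> [S,I,S] [MISS #4: read from I]
Op 6: C0 read [C0 read: already in S, no change] -> [S,I,S] [hit: read from S]
Op 7: C2 read [C2 read: already in S, no change] -> [S,I,S] [hit: read from S]
Op 8: C0 read [C0 read: already in S, no change] -> [S,I,S] [hit: read from S]
Op 9: C0 write [C0 write: invalidate ['C2=S'] -> C0=M] -> [M,I,I] [MISS #5: write from S]
Op 10: C0 read [C0 read: already in M, no change] -> [M,I,I] [hit: read from M]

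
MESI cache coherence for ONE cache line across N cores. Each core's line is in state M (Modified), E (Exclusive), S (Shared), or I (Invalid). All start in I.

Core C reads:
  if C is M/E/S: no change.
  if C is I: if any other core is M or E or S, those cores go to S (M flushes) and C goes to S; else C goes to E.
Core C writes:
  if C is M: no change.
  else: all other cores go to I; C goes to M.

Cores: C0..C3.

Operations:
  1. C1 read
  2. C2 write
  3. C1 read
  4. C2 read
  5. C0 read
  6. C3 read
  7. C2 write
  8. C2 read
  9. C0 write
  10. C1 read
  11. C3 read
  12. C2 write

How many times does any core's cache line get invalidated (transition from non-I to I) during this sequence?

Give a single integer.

Op 1: C1 read [C1 read from I: no other sharers -> C1=E (exclusive)] -> [I,E,I,I] (invalidations this op: 0; running total: 0)
Op 2: C2 write [C2 write: invalidate ['C1=E'] -> C2=M] -> [I,I,M,I] (invalidations this op: 1; running total: 1)
Op 3: C1 read [C1 read from I: others=['C2=M'] -> C1=S, others downsized to S] -> [I,S,S,I] (invalidations this op: 0; running total: 1)
Op 4: C2 read [C2 read: already in S, no change] -> [I,S,S,I] (invalidations this op: 0; running total: 1)
Op 5: C0 read [C0 read from I: others=['C1=S', 'C2=S'] -> C0=S, others downsized to S] -> [S,S,S,I] (invalidations this op: 0; running total: 1)
Op 6: C3 read [C3 read from I: others=['C0=S', 'C1=S', 'C2=S'] -> C3=S, others downsized to S] -> [S,S,S,S] (invalidations this op: 0; running total: 1)
Op 7: C2 write [C2 write: invalidate ['C0=S', 'C1=S', 'C3=S'] -> C2=M] -> [I,I,M,I] (invalidations this op: 3; running total: 4)
Op 8: C2 read [C2 read: already in M, no change] -> [I,I,M,I] (invalidations this op: 0; running total: 4)
Op 9: C0 write [C0 write: invalidate ['C2=M'] -> C0=M] -> [M,I,I,I] (invalidations this op: 1; running total: 5)
Op 10: C1 read [C1 read from I: others=['C0=M'] -> C1=S, others downsized to S] -> [S,S,I,I] (invalidations this op: 0; running total: 5)
Op 11: C3 read [C3 read from I: others=['C0=S', 'C1=S'] -> C3=S, others downsized to S] -> [S,S,I,S] (invalidations this op: 0; running total: 5)
Op 12: C2 write [C2 write: invalidate ['C0=S', 'C1=S', 'C3=S'] -> C2=M] -> [I,I,M,I] (invalidations this op: 3; running total: 8)

Answer: 8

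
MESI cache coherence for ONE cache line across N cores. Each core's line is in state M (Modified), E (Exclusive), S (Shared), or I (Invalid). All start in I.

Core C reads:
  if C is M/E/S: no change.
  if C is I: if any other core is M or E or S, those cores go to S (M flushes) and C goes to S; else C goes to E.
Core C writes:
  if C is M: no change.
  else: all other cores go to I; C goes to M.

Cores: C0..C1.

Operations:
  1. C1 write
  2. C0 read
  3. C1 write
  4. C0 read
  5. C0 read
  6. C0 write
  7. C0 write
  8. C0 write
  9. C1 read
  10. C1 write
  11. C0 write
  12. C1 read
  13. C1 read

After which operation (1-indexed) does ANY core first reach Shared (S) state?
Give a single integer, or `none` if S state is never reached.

Answer: 2

Derivation:
Op 1: C1 write [C1 write: invalidate none -> C1=M] -> [I,M]
Op 2: C0 read [C0 read from I: others=['C1=M'] -> C0=S, others downsized to S] -> [S,S]
  -> First S state at op 2; remaining ops need not be traced.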